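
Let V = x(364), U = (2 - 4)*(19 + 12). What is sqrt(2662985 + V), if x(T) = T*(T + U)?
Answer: sqrt(2772913) ≈ 1665.2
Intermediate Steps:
U = -62 (U = -2*31 = -62)
x(T) = T*(-62 + T) (x(T) = T*(T - 62) = T*(-62 + T))
V = 109928 (V = 364*(-62 + 364) = 364*302 = 109928)
sqrt(2662985 + V) = sqrt(2662985 + 109928) = sqrt(2772913)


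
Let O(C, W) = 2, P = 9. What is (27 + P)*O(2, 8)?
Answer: 72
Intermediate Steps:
(27 + P)*O(2, 8) = (27 + 9)*2 = 36*2 = 72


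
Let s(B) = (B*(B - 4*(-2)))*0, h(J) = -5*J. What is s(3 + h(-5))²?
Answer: 0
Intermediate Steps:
s(B) = 0 (s(B) = (B*(B + 8))*0 = (B*(8 + B))*0 = 0)
s(3 + h(-5))² = 0² = 0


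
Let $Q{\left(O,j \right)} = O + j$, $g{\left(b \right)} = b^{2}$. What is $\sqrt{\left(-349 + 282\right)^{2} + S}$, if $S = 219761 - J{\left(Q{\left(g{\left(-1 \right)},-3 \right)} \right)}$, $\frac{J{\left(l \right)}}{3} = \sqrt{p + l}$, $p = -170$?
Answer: $\sqrt{224250 - 6 i \sqrt{43}} \approx 473.55 - 0.042 i$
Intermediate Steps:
$J{\left(l \right)} = 3 \sqrt{-170 + l}$
$S = 219761 - 6 i \sqrt{43}$ ($S = 219761 - 3 \sqrt{-170 - \left(3 - \left(-1\right)^{2}\right)} = 219761 - 3 \sqrt{-170 + \left(1 - 3\right)} = 219761 - 3 \sqrt{-170 - 2} = 219761 - 3 \sqrt{-172} = 219761 - 3 \cdot 2 i \sqrt{43} = 219761 - 6 i \sqrt{43} \approx 2.1976 \cdot 10^{5} - 39.345 i$)
$\sqrt{\left(-349 + 282\right)^{2} + S} = \sqrt{\left(-349 + 282\right)^{2} + \left(219761 - 6 i \sqrt{43}\right)} = \sqrt{\left(-67\right)^{2} + \left(219761 - 6 i \sqrt{43}\right)} = \sqrt{4489 + \left(219761 - 6 i \sqrt{43}\right)} = \sqrt{224250 - 6 i \sqrt{43}}$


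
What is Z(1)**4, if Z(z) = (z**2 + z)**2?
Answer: 256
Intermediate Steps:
Z(z) = (z + z**2)**2
Z(1)**4 = (1**2*(1 + 1)**2)**4 = (1*2**2)**4 = (1*4)**4 = 4**4 = 256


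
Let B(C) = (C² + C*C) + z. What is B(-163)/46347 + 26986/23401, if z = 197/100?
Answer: 35632122571/15493802100 ≈ 2.2998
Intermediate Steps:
z = 197/100 (z = 197*(1/100) = 197/100 ≈ 1.9700)
B(C) = 197/100 + 2*C² (B(C) = (C² + C*C) + 197/100 = (C² + C²) + 197/100 = 2*C² + 197/100 = 197/100 + 2*C²)
B(-163)/46347 + 26986/23401 = (197/100 + 2*(-163)²)/46347 + 26986/23401 = (197/100 + 2*26569)*(1/46347) + 26986*(1/23401) = (197/100 + 53138)*(1/46347) + 26986/23401 = (5313997/100)*(1/46347) + 26986/23401 = 5313997/4634700 + 26986/23401 = 35632122571/15493802100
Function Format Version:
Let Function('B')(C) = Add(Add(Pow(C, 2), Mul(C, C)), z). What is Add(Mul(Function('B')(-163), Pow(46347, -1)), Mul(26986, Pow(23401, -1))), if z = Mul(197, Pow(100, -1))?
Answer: Rational(35632122571, 15493802100) ≈ 2.2998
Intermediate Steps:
z = Rational(197, 100) (z = Mul(197, Rational(1, 100)) = Rational(197, 100) ≈ 1.9700)
Function('B')(C) = Add(Rational(197, 100), Mul(2, Pow(C, 2))) (Function('B')(C) = Add(Add(Pow(C, 2), Mul(C, C)), Rational(197, 100)) = Add(Add(Pow(C, 2), Pow(C, 2)), Rational(197, 100)) = Add(Mul(2, Pow(C, 2)), Rational(197, 100)) = Add(Rational(197, 100), Mul(2, Pow(C, 2))))
Add(Mul(Function('B')(-163), Pow(46347, -1)), Mul(26986, Pow(23401, -1))) = Add(Mul(Add(Rational(197, 100), Mul(2, Pow(-163, 2))), Pow(46347, -1)), Mul(26986, Pow(23401, -1))) = Add(Mul(Add(Rational(197, 100), Mul(2, 26569)), Rational(1, 46347)), Mul(26986, Rational(1, 23401))) = Add(Mul(Add(Rational(197, 100), 53138), Rational(1, 46347)), Rational(26986, 23401)) = Add(Mul(Rational(5313997, 100), Rational(1, 46347)), Rational(26986, 23401)) = Add(Rational(5313997, 4634700), Rational(26986, 23401)) = Rational(35632122571, 15493802100)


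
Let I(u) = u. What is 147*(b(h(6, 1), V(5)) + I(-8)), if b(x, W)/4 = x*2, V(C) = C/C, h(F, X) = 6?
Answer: 5880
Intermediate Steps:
V(C) = 1
b(x, W) = 8*x (b(x, W) = 4*(x*2) = 4*(2*x) = 8*x)
147*(b(h(6, 1), V(5)) + I(-8)) = 147*(8*6 - 8) = 147*(48 - 8) = 147*40 = 5880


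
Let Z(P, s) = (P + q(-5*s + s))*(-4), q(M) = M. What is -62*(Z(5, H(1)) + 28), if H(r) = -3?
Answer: 2480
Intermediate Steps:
Z(P, s) = -4*P + 16*s (Z(P, s) = (P + (-5*s + s))*(-4) = (P - 4*s)*(-4) = -4*P + 16*s)
-62*(Z(5, H(1)) + 28) = -62*((-4*5 + 16*(-3)) + 28) = -62*((-20 - 48) + 28) = -62*(-68 + 28) = -62*(-40) = 2480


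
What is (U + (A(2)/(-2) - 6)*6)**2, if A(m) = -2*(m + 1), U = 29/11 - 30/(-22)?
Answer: 196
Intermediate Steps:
U = 4 (U = 29*(1/11) - 30*(-1/22) = 29/11 + 15/11 = 4)
A(m) = -2 - 2*m (A(m) = -2*(1 + m) = -2 - 2*m)
(U + (A(2)/(-2) - 6)*6)**2 = (4 + ((-2 - 2*2)/(-2) - 6)*6)**2 = (4 + ((-2 - 4)*(-1/2) - 6)*6)**2 = (4 + (-6*(-1/2) - 6)*6)**2 = (4 + (3 - 6)*6)**2 = (4 - 3*6)**2 = (4 - 18)**2 = (-14)**2 = 196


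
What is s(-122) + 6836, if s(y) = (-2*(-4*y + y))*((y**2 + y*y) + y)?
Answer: -21694036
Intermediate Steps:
s(y) = 6*y*(y + 2*y**2) (s(y) = (-(-6)*y)*((y**2 + y**2) + y) = (6*y)*(2*y**2 + y) = (6*y)*(y + 2*y**2) = 6*y*(y + 2*y**2))
s(-122) + 6836 = (-122)**2*(6 + 12*(-122)) + 6836 = 14884*(6 - 1464) + 6836 = 14884*(-1458) + 6836 = -21700872 + 6836 = -21694036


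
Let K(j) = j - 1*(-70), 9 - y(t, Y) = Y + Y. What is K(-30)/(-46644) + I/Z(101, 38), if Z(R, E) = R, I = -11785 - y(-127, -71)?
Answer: -139186706/1177761 ≈ -118.18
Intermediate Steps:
y(t, Y) = 9 - 2*Y (y(t, Y) = 9 - (Y + Y) = 9 - 2*Y)
I = -11936 (I = -11785 - (9 - 2*(-71)) = -11785 - (9 + 142) = -11785 - 1*151 = -11785 - 151 = -11936)
K(j) = 70 + j (K(j) = j + 70 = 70 + j)
K(-30)/(-46644) + I/Z(101, 38) = (70 - 30)/(-46644) - 11936/101 = 40*(-1/46644) - 11936*1/101 = -10/11661 - 11936/101 = -139186706/1177761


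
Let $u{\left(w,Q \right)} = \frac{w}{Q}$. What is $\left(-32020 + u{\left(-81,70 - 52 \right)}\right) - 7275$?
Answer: $- \frac{78599}{2} \approx -39300.0$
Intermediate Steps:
$\left(-32020 + u{\left(-81,70 - 52 \right)}\right) - 7275 = \left(-32020 - \frac{81}{70 - 52}\right) - 7275 = \left(-32020 - \frac{81}{18}\right) - 7275 = \left(-32020 - \frac{9}{2}\right) - 7275 = - \frac{64049}{2} - 7275 = - \frac{78599}{2}$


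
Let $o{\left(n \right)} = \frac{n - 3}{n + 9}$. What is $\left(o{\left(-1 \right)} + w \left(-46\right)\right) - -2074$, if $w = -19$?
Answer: $\frac{5895}{2} \approx 2947.5$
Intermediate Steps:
$o{\left(n \right)} = \frac{-3 + n}{9 + n}$
$\left(o{\left(-1 \right)} + w \left(-46\right)\right) - -2074 = \left(\frac{-3 - 1}{9 - 1} - -874\right) - -2074 = \left(\frac{1}{8} \left(-4\right) + 874\right) + 2074 = \left(- \frac{1}{2} + 874\right) + 2074 = \frac{1747}{2} + 2074 = \frac{5895}{2}$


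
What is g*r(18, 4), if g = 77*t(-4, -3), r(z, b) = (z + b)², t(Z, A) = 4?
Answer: 149072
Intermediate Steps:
r(z, b) = (b + z)²
g = 308 (g = 77*4 = 308)
g*r(18, 4) = 308*(4 + 18)² = 308*22² = 308*484 = 149072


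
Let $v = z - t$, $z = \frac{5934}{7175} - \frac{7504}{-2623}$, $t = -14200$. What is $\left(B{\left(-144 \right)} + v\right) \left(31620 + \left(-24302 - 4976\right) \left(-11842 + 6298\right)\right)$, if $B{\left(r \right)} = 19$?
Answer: $\frac{43456135015078842564}{18820025} \approx 2.309 \cdot 10^{12}$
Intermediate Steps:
$z = \frac{69406082}{18820025}$ ($z = 5934 \cdot \frac{1}{7175} - - \frac{7504}{2623} = \frac{5934}{7175} + \frac{7504}{2623} = \frac{69406082}{18820025} \approx 3.6879$)
$v = \frac{267313761082}{18820025}$ ($v = \frac{69406082}{18820025} - -14200 = \frac{69406082}{18820025} + 14200 = \frac{267313761082}{18820025} \approx 14204.0$)
$\left(B{\left(-144 \right)} + v\right) \left(31620 + \left(-24302 - 4976\right) \left(-11842 + 6298\right)\right) = \left(19 + \frac{267313761082}{18820025}\right) \left(31620 + \left(-24302 - 4976\right) \left(-11842 + 6298\right)\right) = \frac{267671341557 \left(31620 - -162317232\right)}{18820025} = \frac{267671341557 \left(31620 + 162317232\right)}{18820025} = \frac{267671341557}{18820025} \cdot 162348852 = \frac{43456135015078842564}{18820025}$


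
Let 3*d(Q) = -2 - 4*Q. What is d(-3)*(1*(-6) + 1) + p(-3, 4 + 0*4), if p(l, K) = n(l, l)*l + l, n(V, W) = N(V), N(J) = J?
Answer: -32/3 ≈ -10.667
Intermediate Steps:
d(Q) = -2/3 - 4*Q/3 (d(Q) = (-2 - 4*Q)/3 = -2/3 - 4*Q/3)
n(V, W) = V
p(l, K) = l + l**2 (p(l, K) = l*l + l = l**2 + l = l + l**2)
d(-3)*(1*(-6) + 1) + p(-3, 4 + 0*4) = (-2/3 - 4/3*(-3))*(1*(-6) + 1) - 3*(1 - 3) = (-2/3 + 4)*(-6 + 1) - 3*(-2) = (10/3)*(-5) + 6 = -50/3 + 6 = -32/3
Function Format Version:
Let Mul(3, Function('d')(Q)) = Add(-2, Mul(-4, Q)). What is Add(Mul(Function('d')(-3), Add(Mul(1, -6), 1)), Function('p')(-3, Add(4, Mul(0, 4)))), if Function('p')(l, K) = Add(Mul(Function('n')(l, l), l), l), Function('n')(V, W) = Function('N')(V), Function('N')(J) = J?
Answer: Rational(-32, 3) ≈ -10.667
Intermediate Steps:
Function('d')(Q) = Add(Rational(-2, 3), Mul(Rational(-4, 3), Q)) (Function('d')(Q) = Mul(Rational(1, 3), Add(-2, Mul(-4, Q))) = Add(Rational(-2, 3), Mul(Rational(-4, 3), Q)))
Function('n')(V, W) = V
Function('p')(l, K) = Add(l, Pow(l, 2)) (Function('p')(l, K) = Add(Mul(l, l), l) = Add(Pow(l, 2), l) = Add(l, Pow(l, 2)))
Add(Mul(Function('d')(-3), Add(Mul(1, -6), 1)), Function('p')(-3, Add(4, Mul(0, 4)))) = Add(Mul(Add(Rational(-2, 3), Mul(Rational(-4, 3), -3)), Add(Mul(1, -6), 1)), Mul(-3, Add(1, -3))) = Add(Mul(Add(Rational(-2, 3), 4), Add(-6, 1)), Mul(-3, -2)) = Add(Mul(Rational(10, 3), -5), 6) = Add(Rational(-50, 3), 6) = Rational(-32, 3)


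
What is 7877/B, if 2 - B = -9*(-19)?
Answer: -7877/169 ≈ -46.609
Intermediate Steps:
B = -169 (B = 2 - (-9)*(-19) = 2 - 1*171 = 2 - 171 = -169)
7877/B = 7877/(-169) = 7877*(-1/169) = -7877/169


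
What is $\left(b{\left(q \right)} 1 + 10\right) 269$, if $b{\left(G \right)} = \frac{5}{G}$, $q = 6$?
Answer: $\frac{17485}{6} \approx 2914.2$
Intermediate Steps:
$\left(b{\left(q \right)} 1 + 10\right) 269 = \left(\frac{5}{6} \cdot 1 + 10\right) 269 = \left(\frac{5}{6} + 10\right) 269 = \frac{65}{6} \cdot 269 = \frac{17485}{6}$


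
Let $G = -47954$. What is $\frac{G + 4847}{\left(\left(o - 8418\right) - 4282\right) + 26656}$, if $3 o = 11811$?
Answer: $- \frac{43107}{17893} \approx -2.4092$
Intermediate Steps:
$o = 3937$ ($o = \frac{1}{3} \cdot 11811 = 3937$)
$\frac{G + 4847}{\left(\left(o - 8418\right) - 4282\right) + 26656} = \frac{-47954 + 4847}{\left(\left(3937 - 8418\right) - 4282\right) + 26656} = - \frac{43107}{\left(-4481 - 4282\right) + 26656} = - \frac{43107}{-8763 + 26656} = - \frac{43107}{17893}$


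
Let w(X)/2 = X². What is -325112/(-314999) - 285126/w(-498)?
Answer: 11907291337/26040337332 ≈ 0.45726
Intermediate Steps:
w(X) = 2*X²
-325112/(-314999) - 285126/w(-498) = -325112/(-314999) - 285126/(2*(-498)²) = -325112*(-1/314999) - 285126/(2*248004) = 325112/314999 - 285126/496008 = 325112/314999 - 285126*1/496008 = 325112/314999 - 47521/82668 = 11907291337/26040337332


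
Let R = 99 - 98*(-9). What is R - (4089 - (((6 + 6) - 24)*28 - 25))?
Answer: -3469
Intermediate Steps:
R = 981 (R = 99 + 882 = 981)
R - (4089 - (((6 + 6) - 24)*28 - 25)) = 981 - (4089 - (((6 + 6) - 24)*28 - 25)) = 981 - (4089 - ((12 - 24)*28 - 25)) = 981 - (4089 - (-12*28 - 25)) = 981 - (4089 - (-336 - 25)) = 981 - (4089 - 1*(-361)) = 981 - (4089 + 361) = 981 - 1*4450 = 981 - 4450 = -3469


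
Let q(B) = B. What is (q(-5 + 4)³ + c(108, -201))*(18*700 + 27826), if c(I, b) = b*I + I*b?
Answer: -1755175642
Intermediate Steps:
c(I, b) = 2*I*b (c(I, b) = I*b + I*b = 2*I*b)
(q(-5 + 4)³ + c(108, -201))*(18*700 + 27826) = ((-5 + 4)³ + 2*108*(-201))*(18*700 + 27826) = ((-1)³ - 43416)*(12600 + 27826) = (-1 - 43416)*40426 = -43417*40426 = -1755175642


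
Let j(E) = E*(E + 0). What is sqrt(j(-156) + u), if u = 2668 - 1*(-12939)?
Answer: sqrt(39943) ≈ 199.86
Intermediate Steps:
u = 15607 (u = 2668 + 12939 = 15607)
j(E) = E**2 (j(E) = E*E = E**2)
sqrt(j(-156) + u) = sqrt((-156)**2 + 15607) = sqrt(24336 + 15607) = sqrt(39943)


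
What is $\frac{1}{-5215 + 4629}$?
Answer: $- \frac{1}{586} \approx -0.0017065$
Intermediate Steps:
$\frac{1}{-5215 + 4629} = \frac{1}{-586} = - \frac{1}{586}$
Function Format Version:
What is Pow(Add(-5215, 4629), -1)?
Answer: Rational(-1, 586) ≈ -0.0017065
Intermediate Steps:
Pow(Add(-5215, 4629), -1) = Pow(-586, -1) = Rational(-1, 586)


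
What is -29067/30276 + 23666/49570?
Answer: -120723229/250130220 ≈ -0.48264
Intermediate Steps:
-29067/30276 + 23666/49570 = -29067*1/30276 + 23666*(1/49570) = -9689/10092 + 11833/24785 = -120723229/250130220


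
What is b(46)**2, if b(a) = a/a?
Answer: 1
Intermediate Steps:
b(a) = 1
b(46)**2 = 1**2 = 1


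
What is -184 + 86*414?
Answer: 35420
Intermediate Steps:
-184 + 86*414 = -184 + 35604 = 35420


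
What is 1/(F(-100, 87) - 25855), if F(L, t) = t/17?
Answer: -17/439448 ≈ -3.8685e-5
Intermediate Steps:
F(L, t) = t/17 (F(L, t) = t*(1/17) = t/17)
1/(F(-100, 87) - 25855) = 1/((1/17)*87 - 25855) = 1/(87/17 - 25855) = 1/(-439448/17) = -17/439448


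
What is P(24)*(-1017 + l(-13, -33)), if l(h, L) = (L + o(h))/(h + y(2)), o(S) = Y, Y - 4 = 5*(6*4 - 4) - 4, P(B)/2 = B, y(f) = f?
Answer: -540192/11 ≈ -49108.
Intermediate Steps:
P(B) = 2*B
Y = 100 (Y = 4 + (5*(6*4 - 4) - 4) = 4 + (5*(24 - 4) - 4) = 4 + (5*20 - 4) = 4 + (100 - 4) = 4 + 96 = 100)
o(S) = 100
l(h, L) = (100 + L)/(2 + h) (l(h, L) = (L + 100)/(h + 2) = (100 + L)/(2 + h))
P(24)*(-1017 + l(-13, -33)) = (2*24)*(-1017 + (100 - 33)/(2 - 13)) = 48*(-1017 + 67/(-11)) = 48*(-1017 - 1/11*67) = 48*(-1017 - 67/11) = 48*(-11254/11) = -540192/11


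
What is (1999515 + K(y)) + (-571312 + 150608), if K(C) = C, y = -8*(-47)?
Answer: 1579187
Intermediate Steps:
y = 376
(1999515 + K(y)) + (-571312 + 150608) = (1999515 + 376) + (-571312 + 150608) = 1999891 - 420704 = 1579187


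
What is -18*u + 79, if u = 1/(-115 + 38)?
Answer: 6101/77 ≈ 79.234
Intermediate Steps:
u = -1/77 (u = 1/(-77) = -1/77 ≈ -0.012987)
-18*u + 79 = -18*(-1/77) + 79 = 18/77 + 79 = 6101/77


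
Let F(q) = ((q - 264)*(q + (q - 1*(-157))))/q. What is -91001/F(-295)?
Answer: 26845295/242047 ≈ 110.91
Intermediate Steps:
F(q) = (-264 + q)*(157 + 2*q)/q (F(q) = ((-264 + q)*(q + (q + 157)))/q = ((-264 + q)*(q + (157 + q)))/q = ((-264 + q)*(157 + 2*q))/q = (-264 + q)*(157 + 2*q)/q)
-91001/F(-295) = -91001/(-371 - 41448/(-295) + 2*(-295)) = -91001/(-371 - 41448*(-1/295) - 590) = -91001/(-371 + 41448/295 - 590) = -91001/(-242047/295) = -91001*(-295/242047) = 26845295/242047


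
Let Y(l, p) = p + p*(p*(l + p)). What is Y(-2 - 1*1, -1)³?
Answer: -125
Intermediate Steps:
Y(l, p) = p + p²*(l + p)
Y(-2 - 1*1, -1)³ = (-(1 + (-1)² + (-2 - 1*1)*(-1)))³ = (-(1 + 1 + (-2 - 1)*(-1)))³ = (-(1 + 1 - 3*(-1)))³ = (-(1 + 1 + 3))³ = (-1*5)³ = (-5)³ = -125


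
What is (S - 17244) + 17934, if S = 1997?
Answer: 2687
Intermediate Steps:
(S - 17244) + 17934 = (1997 - 17244) + 17934 = -15247 + 17934 = 2687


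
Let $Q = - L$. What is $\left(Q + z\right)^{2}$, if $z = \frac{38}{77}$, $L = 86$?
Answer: $\frac{43349056}{5929} \approx 7311.4$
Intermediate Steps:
$Q = -86$ ($Q = \left(-1\right) 86 = -86$)
$z = \frac{38}{77}$ ($z = 38 \cdot \frac{1}{77} = \frac{38}{77} \approx 0.49351$)
$\left(Q + z\right)^{2} = \left(-86 + \frac{38}{77}\right)^{2} = \left(- \frac{6584}{77}\right)^{2} = \frac{43349056}{5929}$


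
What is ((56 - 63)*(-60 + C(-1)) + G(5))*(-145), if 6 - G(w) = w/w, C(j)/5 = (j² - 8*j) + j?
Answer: -21025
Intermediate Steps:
C(j) = -35*j + 5*j² (C(j) = 5*((j² - 8*j) + j) = 5*(j² - 7*j) = -35*j + 5*j²)
G(w) = 5 (G(w) = 6 - w/w = 6 - 1*1 = 6 - 1 = 5)
((56 - 63)*(-60 + C(-1)) + G(5))*(-145) = ((56 - 63)*(-60 + 5*(-1)*(-7 - 1)) + 5)*(-145) = (-7*(-60 + 5*(-1)*(-8)) + 5)*(-145) = (-7*(-60 + 40) + 5)*(-145) = (-7*(-20) + 5)*(-145) = (140 + 5)*(-145) = 145*(-145) = -21025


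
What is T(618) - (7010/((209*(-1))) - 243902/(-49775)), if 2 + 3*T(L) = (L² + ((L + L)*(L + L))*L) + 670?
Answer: 893236133230336/2837175 ≈ 3.1483e+8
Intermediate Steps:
T(L) = 668/3 + L²/3 + 4*L³/3 (T(L) = -⅔ + ((L² + ((L + L)*(L + L))*L) + 670)/3 = -⅔ + ((L² + ((2*L)*(2*L))*L) + 670)/3 = -⅔ + ((L² + (4*L²)*L) + 670)/3 = -⅔ + ((L² + 4*L³) + 670)/3 = -⅔ + (670 + L² + 4*L³)/3 = -⅔ + (670/3 + L²/3 + 4*L³/3) = 668/3 + L²/3 + 4*L³/3)
T(618) - (7010/((209*(-1))) - 243902/(-49775)) = (668/3 + (⅓)*618² + (4/3)*618³) - (7010/((209*(-1))) - 243902/(-49775)) = (668/3 + (⅓)*381924 + (4/3)*236029032) - (7010/(-209) - 243902*(-1/49775)) = (668/3 + 127308 + 314705376) - (7010*(-1/209) + 243902/49775) = 944498720/3 - (-7010/209 + 243902/49775) = 944498720/3 - 1*(-27086112/945725) = 944498720/3 + 27086112/945725 = 893236133230336/2837175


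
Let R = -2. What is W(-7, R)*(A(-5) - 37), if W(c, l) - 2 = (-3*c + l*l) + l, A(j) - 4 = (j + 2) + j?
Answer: -1025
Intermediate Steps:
A(j) = 6 + 2*j (A(j) = 4 + ((j + 2) + j) = 4 + ((2 + j) + j) = 4 + (2 + 2*j) = 6 + 2*j)
W(c, l) = 2 + l + l² - 3*c (W(c, l) = 2 + ((-3*c + l*l) + l) = 2 + ((-3*c + l²) + l) = 2 + ((l² - 3*c) + l) = 2 + (l + l² - 3*c) = 2 + l + l² - 3*c)
W(-7, R)*(A(-5) - 37) = (2 - 2 + (-2)² - 3*(-7))*((6 + 2*(-5)) - 37) = (2 - 2 + 4 + 21)*((6 - 10) - 37) = 25*(-4 - 37) = 25*(-41) = -1025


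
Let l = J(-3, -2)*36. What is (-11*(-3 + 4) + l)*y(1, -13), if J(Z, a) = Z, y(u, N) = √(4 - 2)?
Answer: -119*√2 ≈ -168.29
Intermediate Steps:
y(u, N) = √2
l = -108 (l = -3*36 = -108)
(-11*(-3 + 4) + l)*y(1, -13) = (-11*(-3 + 4) - 108)*√2 = (-11*1 - 108)*√2 = (-11 - 108)*√2 = -119*√2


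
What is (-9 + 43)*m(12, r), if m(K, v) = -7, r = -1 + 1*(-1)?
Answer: -238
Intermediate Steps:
r = -2 (r = -1 - 1 = -2)
(-9 + 43)*m(12, r) = (-9 + 43)*(-7) = 34*(-7) = -238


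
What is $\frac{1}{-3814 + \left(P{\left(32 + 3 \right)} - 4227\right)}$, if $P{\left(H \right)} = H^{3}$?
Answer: $\frac{1}{34834} \approx 2.8708 \cdot 10^{-5}$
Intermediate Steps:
$\frac{1}{-3814 + \left(P{\left(32 + 3 \right)} - 4227\right)} = \frac{1}{-3814 - \left(4227 - \left(32 + 3\right)^{3}\right)} = \frac{1}{-3814 - \left(4227 - 35^{3}\right)} = \frac{1}{-3814 + \left(42875 - 4227\right)} = \frac{1}{-3814 + 38648} = \frac{1}{34834}$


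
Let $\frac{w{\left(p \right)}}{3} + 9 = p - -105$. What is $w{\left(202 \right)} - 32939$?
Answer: $-32045$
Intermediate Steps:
$w{\left(p \right)} = 288 + 3 p$ ($w{\left(p \right)} = -27 + 3 \left(p - -105\right) = -27 + 3 \left(p + 105\right) = -27 + 3 \left(105 + p\right) = -27 + \left(315 + 3 p\right) = 288 + 3 p$)
$w{\left(202 \right)} - 32939 = \left(288 + 3 \cdot 202\right) - 32939 = \left(288 + 606\right) - 32939 = 894 - 32939 = -32045$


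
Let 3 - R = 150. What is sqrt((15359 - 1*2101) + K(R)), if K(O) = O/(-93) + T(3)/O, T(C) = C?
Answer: 2*sqrt(156094858)/217 ≈ 115.15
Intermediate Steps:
R = -147 (R = 3 - 1*150 = 3 - 150 = -147)
K(O) = 3/O - O/93 (K(O) = O/(-93) + 3/O = O*(-1/93) + 3/O = -O/93 + 3/O = 3/O - O/93)
sqrt((15359 - 1*2101) + K(R)) = sqrt((15359 - 1*2101) + (3/(-147) - 1/93*(-147))) = sqrt((15359 - 2101) + (3*(-1/147) + 49/31)) = sqrt(13258 + (-1/49 + 49/31)) = sqrt(13258 + 2370/1519) = sqrt(20141272/1519) = 2*sqrt(156094858)/217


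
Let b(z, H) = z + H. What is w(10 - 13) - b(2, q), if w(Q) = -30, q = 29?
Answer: -61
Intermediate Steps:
b(z, H) = H + z
w(10 - 13) - b(2, q) = -30 - (29 + 2) = -30 - 1*31 = -30 - 31 = -61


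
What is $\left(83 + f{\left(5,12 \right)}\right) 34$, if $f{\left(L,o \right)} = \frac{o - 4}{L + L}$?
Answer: $\frac{14246}{5} \approx 2849.2$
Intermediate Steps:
$f{\left(L,o \right)} = \frac{-4 + o}{2 L}$
$\left(83 + f{\left(5,12 \right)}\right) 34 = \left(83 + \frac{-4 + 12}{2 \cdot 5}\right) 34 = \left(83 + \frac{1}{2} \cdot \frac{1}{5} \cdot 8\right) 34 = \left(83 + \frac{4}{5}\right) 34 = \frac{419}{5} \cdot 34 = \frac{14246}{5}$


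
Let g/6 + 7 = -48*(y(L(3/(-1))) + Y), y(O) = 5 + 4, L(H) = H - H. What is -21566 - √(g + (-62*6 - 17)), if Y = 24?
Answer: -21566 - I*√9935 ≈ -21566.0 - 99.674*I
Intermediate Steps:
L(H) = 0
y(O) = 9
g = -9546 (g = -42 + 6*(-48*(9 + 24)) = -42 + 6*(-48*33) = -42 + 6*(-1584) = -42 - 9504 = -9546)
-21566 - √(g + (-62*6 - 17)) = -21566 - √(-9546 + (-62*6 - 17)) = -21566 - √(-9546 + (-372 - 17)) = -21566 - √(-9546 - 389) = -21566 - √(-9935) = -21566 - I*√9935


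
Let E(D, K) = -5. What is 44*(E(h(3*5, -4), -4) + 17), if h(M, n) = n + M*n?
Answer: 528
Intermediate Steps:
44*(E(h(3*5, -4), -4) + 17) = 44*(-5 + 17) = 44*12 = 528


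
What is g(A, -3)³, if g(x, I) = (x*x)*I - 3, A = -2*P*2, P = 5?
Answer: -1740992427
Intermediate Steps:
A = -20 (A = -2*5*2 = -10*2 = -20)
g(x, I) = -3 + I*x² (g(x, I) = x²*I - 3 = I*x² - 3 = -3 + I*x²)
g(A, -3)³ = (-3 - 3*(-20)²)³ = (-3 - 3*400)³ = (-3 - 1200)³ = (-1203)³ = -1740992427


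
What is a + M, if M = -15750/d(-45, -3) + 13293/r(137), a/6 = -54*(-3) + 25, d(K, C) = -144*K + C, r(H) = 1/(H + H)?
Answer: 7866103986/2159 ≈ 3.6434e+6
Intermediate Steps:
r(H) = 1/(2*H)
d(K, C) = C - 144*K
a = 1122 (a = 6*(-54*(-3) + 25) = 6*(162 + 25) = 6*187 = 1122)
M = 7863681588/2159 (M = -15750/(-3 - 144*(-45)) + 13293/(((½)/137)) = -15750/(-3 + 6480) + 13293/(((½)*(1/137))) = -15750/6477 + 13293/(1/274) = -15750*1/6477 + 13293*274 = -5250/2159 + 3642282 = 7863681588/2159 ≈ 3.6423e+6)
a + M = 1122 + 7863681588/2159 = 7866103986/2159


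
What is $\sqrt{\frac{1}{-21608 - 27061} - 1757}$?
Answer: $\frac{i \sqrt{4161755981346}}{48669} \approx 41.917 i$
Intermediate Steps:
$\sqrt{\frac{1}{-21608 - 27061} - 1757} = \sqrt{\frac{1}{-48669} - 1757} = \sqrt{- \frac{1}{48669} - 1757} = \sqrt{- \frac{85511434}{48669}} = \frac{i \sqrt{4161755981346}}{48669}$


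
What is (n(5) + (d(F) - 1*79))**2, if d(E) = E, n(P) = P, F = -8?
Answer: 6724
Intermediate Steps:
(n(5) + (d(F) - 1*79))**2 = (5 + (-8 - 1*79))**2 = (5 + (-8 - 79))**2 = (5 - 87)**2 = (-82)**2 = 6724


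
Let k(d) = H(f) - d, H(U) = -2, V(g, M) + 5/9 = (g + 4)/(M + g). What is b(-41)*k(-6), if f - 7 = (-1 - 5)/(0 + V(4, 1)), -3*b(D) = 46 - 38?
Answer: -32/3 ≈ -10.667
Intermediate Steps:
V(g, M) = -5/9 + (4 + g)/(M + g) (V(g, M) = -5/9 + (g + 4)/(M + g) = -5/9 + (4 + g)/(M + g))
b(D) = -8/3 (b(D) = -(46 - 38)/3 = -⅓*8 = -8/3)
f = 59/47 (f = 7 + (-1 - 5)/(0 + (36 - 5*1 + 4*4)/(9*(1 + 4))) = 7 - 6/(0 + (⅑)*(36 - 5 + 16)/5) = 7 - 6/(0 + (⅑)*(⅕)*47) = 7 - 6/(0 + 47/45) = 7 - 6/47/45 = 7 - 6*45/47 = 7 - 270/47 = 59/47 ≈ 1.2553)
k(d) = -2 - d
b(-41)*k(-6) = -8*(-2 - 1*(-6))/3 = -8*(-2 + 6)/3 = -8/3*4 = -32/3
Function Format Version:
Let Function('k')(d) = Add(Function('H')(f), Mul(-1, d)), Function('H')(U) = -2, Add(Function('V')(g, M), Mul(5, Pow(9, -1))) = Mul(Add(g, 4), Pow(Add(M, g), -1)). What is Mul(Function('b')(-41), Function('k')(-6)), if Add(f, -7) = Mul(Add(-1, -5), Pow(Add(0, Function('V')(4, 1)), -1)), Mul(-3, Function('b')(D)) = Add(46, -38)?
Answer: Rational(-32, 3) ≈ -10.667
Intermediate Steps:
Function('V')(g, M) = Add(Rational(-5, 9), Mul(Pow(Add(M, g), -1), Add(4, g))) (Function('V')(g, M) = Add(Rational(-5, 9), Mul(Add(g, 4), Pow(Add(M, g), -1))) = Add(Rational(-5, 9), Mul(Add(4, g), Pow(Add(M, g), -1))) = Add(Rational(-5, 9), Mul(Pow(Add(M, g), -1), Add(4, g))))
Function('b')(D) = Rational(-8, 3) (Function('b')(D) = Mul(Rational(-1, 3), Add(46, -38)) = Mul(Rational(-1, 3), 8) = Rational(-8, 3))
f = Rational(59, 47) (f = Add(7, Mul(Add(-1, -5), Pow(Add(0, Mul(Rational(1, 9), Pow(Add(1, 4), -1), Add(36, Mul(-5, 1), Mul(4, 4)))), -1))) = Add(7, Mul(-6, Pow(Add(0, Mul(Rational(1, 9), Pow(5, -1), Add(36, -5, 16))), -1))) = Add(7, Mul(-6, Pow(Add(0, Mul(Rational(1, 9), Rational(1, 5), 47)), -1))) = Add(7, Mul(-6, Pow(Add(0, Rational(47, 45)), -1))) = Add(7, Mul(-6, Pow(Rational(47, 45), -1))) = Add(7, Mul(-6, Rational(45, 47))) = Add(7, Rational(-270, 47)) = Rational(59, 47) ≈ 1.2553)
Function('k')(d) = Add(-2, Mul(-1, d))
Mul(Function('b')(-41), Function('k')(-6)) = Mul(Rational(-8, 3), Add(-2, Mul(-1, -6))) = Mul(Rational(-8, 3), Add(-2, 6)) = Mul(Rational(-8, 3), 4) = Rational(-32, 3)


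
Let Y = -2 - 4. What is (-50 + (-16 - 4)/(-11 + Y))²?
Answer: 688900/289 ≈ 2383.7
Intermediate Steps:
Y = -6
(-50 + (-16 - 4)/(-11 + Y))² = (-50 + (-16 - 4)/(-11 - 6))² = (-50 - 20/(-17))² = (-50 - 20*(-1/17))² = (-50 + 20/17)² = (-830/17)² = 688900/289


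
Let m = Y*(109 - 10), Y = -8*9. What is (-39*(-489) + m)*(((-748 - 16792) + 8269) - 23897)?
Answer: -396125424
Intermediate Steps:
Y = -72
m = -7128 (m = -72*(109 - 10) = -72*99 = -7128)
(-39*(-489) + m)*(((-748 - 16792) + 8269) - 23897) = (-39*(-489) - 7128)*(((-748 - 16792) + 8269) - 23897) = (19071 - 7128)*((-17540 + 8269) - 23897) = 11943*(-9271 - 23897) = 11943*(-33168) = -396125424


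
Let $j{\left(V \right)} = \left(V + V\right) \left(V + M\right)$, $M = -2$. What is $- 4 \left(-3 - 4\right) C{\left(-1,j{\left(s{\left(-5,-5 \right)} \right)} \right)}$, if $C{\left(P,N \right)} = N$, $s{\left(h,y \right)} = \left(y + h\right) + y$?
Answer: $14280$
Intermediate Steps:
$s{\left(h,y \right)} = h + 2 y$ ($s{\left(h,y \right)} = \left(h + y\right) + y = h + 2 y$)
$j{\left(V \right)} = 2 V \left(-2 + V\right)$ ($j{\left(V \right)} = \left(V + V\right) \left(V - 2\right) = 2 V \left(-2 + V\right)$)
$- 4 \left(-3 - 4\right) C{\left(-1,j{\left(s{\left(-5,-5 \right)} \right)} \right)} = - 4 \left(-3 - 4\right) 2 \left(-5 + 2 \left(-5\right)\right) \left(-2 + \left(-5 + 2 \left(-5\right)\right)\right) = \left(-4\right) \left(-7\right) 2 \left(-5 - 10\right) \left(-2 - 15\right) = 28 \cdot 2 \left(-15\right) \left(-2 - 15\right) = 28 \cdot 2 \left(-15\right) \left(-17\right) = 28 \cdot 510 = 14280$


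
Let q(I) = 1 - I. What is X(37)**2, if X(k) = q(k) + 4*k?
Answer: 12544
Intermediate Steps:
X(k) = 1 + 3*k (X(k) = (1 - k) + 4*k = 1 + 3*k)
X(37)**2 = (1 + 3*37)**2 = (1 + 111)**2 = 112**2 = 12544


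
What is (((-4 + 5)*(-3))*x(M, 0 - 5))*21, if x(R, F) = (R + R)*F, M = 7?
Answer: 4410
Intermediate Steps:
x(R, F) = 2*F*R (x(R, F) = (2*R)*F = 2*F*R)
(((-4 + 5)*(-3))*x(M, 0 - 5))*21 = (((-4 + 5)*(-3))*(2*(0 - 5)*7))*21 = ((1*(-3))*(2*(-5)*7))*21 = -3*(-70)*21 = 210*21 = 4410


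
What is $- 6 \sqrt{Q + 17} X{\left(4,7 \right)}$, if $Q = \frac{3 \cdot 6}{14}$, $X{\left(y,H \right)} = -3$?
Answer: $\frac{144 \sqrt{14}}{7} \approx 76.971$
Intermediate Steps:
$Q = \frac{9}{7}$ ($Q = 18 \cdot \frac{1}{14} = \frac{9}{7} \approx 1.2857$)
$- 6 \sqrt{Q + 17} X{\left(4,7 \right)} = - 6 \sqrt{\frac{9}{7} + 17} \left(-3\right) = - 6 \sqrt{\frac{128}{7}} \left(-3\right) = - 6 \frac{8 \sqrt{14}}{7} \left(-3\right) = - \frac{48 \sqrt{14}}{7} \left(-3\right) = \frac{144 \sqrt{14}}{7}$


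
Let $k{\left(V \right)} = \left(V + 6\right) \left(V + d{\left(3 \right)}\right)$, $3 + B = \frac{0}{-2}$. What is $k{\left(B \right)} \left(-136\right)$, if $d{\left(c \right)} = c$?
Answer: $0$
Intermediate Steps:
$B = -3$ ($B = -3 + \frac{0}{-2} = -3 + 0 \left(- \frac{1}{2}\right) = -3 + 0 = -3$)
$k{\left(V \right)} = \left(3 + V\right) \left(6 + V\right)$ ($k{\left(V \right)} = \left(V + 6\right) \left(V + 3\right) = \left(6 + V\right) \left(3 + V\right) = \left(3 + V\right) \left(6 + V\right)$)
$k{\left(B \right)} \left(-136\right) = \left(18 + \left(-3\right)^{2} + 9 \left(-3\right)\right) \left(-136\right) = \left(18 + 9 - 27\right) \left(-136\right) = 0 \left(-136\right) = 0$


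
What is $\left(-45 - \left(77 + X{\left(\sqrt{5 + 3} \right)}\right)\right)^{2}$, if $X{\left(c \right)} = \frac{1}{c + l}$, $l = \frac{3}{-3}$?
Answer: $\frac{731033}{49} + \frac{3420 \sqrt{2}}{49} \approx 15018.0$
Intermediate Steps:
$l = -1$ ($l = 3 \left(- \frac{1}{3}\right) = -1$)
$X{\left(c \right)} = \frac{1}{-1 + c}$ ($X{\left(c \right)} = \frac{1}{c - 1} = \frac{1}{-1 + c}$)
$\left(-45 - \left(77 + X{\left(\sqrt{5 + 3} \right)}\right)\right)^{2} = \left(-45 - \left(77 + \frac{1}{-1 + \sqrt{5 + 3}}\right)\right)^{2} = \left(-45 - \left(77 + \frac{1}{-1 + \sqrt{8}}\right)\right)^{2} = \left(-45 - \left(77 + \frac{1}{-1 + 2 \sqrt{2}}\right)\right)^{2} = \left(-122 - \frac{1}{-1 + 2 \sqrt{2}}\right)^{2}$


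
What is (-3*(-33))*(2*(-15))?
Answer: -2970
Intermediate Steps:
(-3*(-33))*(2*(-15)) = 99*(-30) = -2970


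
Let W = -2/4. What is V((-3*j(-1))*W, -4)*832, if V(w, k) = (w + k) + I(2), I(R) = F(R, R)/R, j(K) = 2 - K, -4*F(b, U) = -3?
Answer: 728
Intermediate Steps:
F(b, U) = ¾ (F(b, U) = -¼*(-3) = ¾)
I(R) = 3/(4*R)
W = -½ (W = -2*¼ = -½ ≈ -0.50000)
V(w, k) = 3/8 + k + w (V(w, k) = (w + k) + (¾)/2 = (k + w) + (¾)*(½) = (k + w) + 3/8 = 3/8 + k + w)
V((-3*j(-1))*W, -4)*832 = (3/8 - 4 - 3*(2 - 1*(-1))*(-½))*832 = (3/8 - 4 - 3*(2 + 1)*(-½))*832 = (3/8 - 4 - 3*3*(-½))*832 = (3/8 - 4 - 9*(-½))*832 = (3/8 - 4 + 9/2)*832 = (7/8)*832 = 728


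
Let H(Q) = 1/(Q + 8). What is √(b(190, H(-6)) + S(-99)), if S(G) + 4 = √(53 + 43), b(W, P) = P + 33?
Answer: √(118 + 16*√6)/2 ≈ 6.2688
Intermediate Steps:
H(Q) = 1/(8 + Q)
b(W, P) = 33 + P
S(G) = -4 + 4*√6 (S(G) = -4 + √(53 + 43) = -4 + √96 = -4 + 4*√6)
√(b(190, H(-6)) + S(-99)) = √((33 + 1/(8 - 6)) + (-4 + 4*√6)) = √((33 + 1/2) + (-4 + 4*√6)) = √((33 + ½) + (-4 + 4*√6)) = √(67/2 + (-4 + 4*√6)) = √(59/2 + 4*√6)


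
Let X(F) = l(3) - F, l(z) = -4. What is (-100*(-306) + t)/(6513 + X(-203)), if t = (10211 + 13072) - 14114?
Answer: 39769/6712 ≈ 5.9251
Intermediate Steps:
X(F) = -4 - F
t = 9169 (t = 23283 - 14114 = 9169)
(-100*(-306) + t)/(6513 + X(-203)) = (-100*(-306) + 9169)/(6513 + (-4 - 1*(-203))) = (30600 + 9169)/(6513 + (-4 + 203)) = 39769/(6513 + 199) = 39769/6712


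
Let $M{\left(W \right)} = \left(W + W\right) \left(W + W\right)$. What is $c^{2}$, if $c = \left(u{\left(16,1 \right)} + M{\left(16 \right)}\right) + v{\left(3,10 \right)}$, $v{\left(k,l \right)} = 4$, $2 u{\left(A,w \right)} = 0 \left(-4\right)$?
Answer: $1056784$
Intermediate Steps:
$u{\left(A,w \right)} = 0$ ($u{\left(A,w \right)} = \frac{0 \left(-4\right)}{2} = \frac{1}{2} \cdot 0 = 0$)
$M{\left(W \right)} = 4 W^{2}$ ($M{\left(W \right)} = 2 W 2 W = 4 W^{2}$)
$c = 1028$ ($c = \left(0 + 4 \cdot 16^{2}\right) + 4 = \left(0 + 4 \cdot 256\right) + 4 = \left(0 + 1024\right) + 4 = 1024 + 4 = 1028$)
$c^{2} = 1028^{2} = 1056784$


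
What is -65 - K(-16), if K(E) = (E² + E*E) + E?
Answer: -561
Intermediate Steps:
K(E) = E + 2*E² (K(E) = (E² + E²) + E = 2*E² + E = E + 2*E²)
-65 - K(-16) = -65 - (-16)*(1 + 2*(-16)) = -65 - (-16)*(1 - 32) = -65 - (-16)*(-31) = -65 - 1*496 = -65 - 496 = -561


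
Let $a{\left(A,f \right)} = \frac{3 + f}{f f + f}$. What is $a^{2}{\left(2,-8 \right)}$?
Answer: $\frac{25}{3136} \approx 0.0079719$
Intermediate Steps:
$a{\left(A,f \right)} = \frac{3 + f}{f + f^{2}}$ ($a{\left(A,f \right)} = \frac{3 + f}{f^{2} + f} = \frac{3 + f}{f + f^{2}}$)
$a^{2}{\left(2,-8 \right)} = \left(\frac{3 - 8}{\left(-8\right) \left(1 - 8\right)}\right)^{2} = \left(\left(- \frac{1}{8}\right) \frac{1}{-7} \left(-5\right)\right)^{2} = \left(\left(- \frac{1}{8}\right) \left(- \frac{1}{7}\right) \left(-5\right)\right)^{2} = \left(- \frac{5}{56}\right)^{2} = \frac{25}{3136}$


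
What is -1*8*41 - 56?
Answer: -384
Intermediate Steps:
-1*8*41 - 56 = -8*41 - 56 = -328 - 56 = -384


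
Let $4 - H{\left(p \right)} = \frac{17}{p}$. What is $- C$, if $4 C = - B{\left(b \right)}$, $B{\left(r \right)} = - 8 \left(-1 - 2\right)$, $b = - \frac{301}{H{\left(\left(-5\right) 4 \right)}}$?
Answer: $6$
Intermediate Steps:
$H{\left(p \right)} = 4 - \frac{17}{p}$
$b = - \frac{6020}{97}$ ($b = - \frac{301}{4 - \frac{17}{\left(-5\right) 4}} = - \frac{301}{4 - \frac{17}{-20}} = - \frac{301}{4 - - \frac{17}{20}} = - \frac{301}{4 + \frac{17}{20}} = - \frac{301}{\frac{97}{20}} = \left(-301\right) \frac{20}{97} = - \frac{6020}{97} \approx -62.062$)
$B{\left(r \right)} = 24$ ($B{\left(r \right)} = \left(-8\right) \left(-3\right) = 24$)
$C = -6$ ($C = \frac{\left(-1\right) 24}{4} = \frac{1}{4} \left(-24\right) = -6$)
$- C = \left(-1\right) \left(-6\right) = 6$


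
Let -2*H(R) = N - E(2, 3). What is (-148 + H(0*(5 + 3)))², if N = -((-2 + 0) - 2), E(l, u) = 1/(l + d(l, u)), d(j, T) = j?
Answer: 1437601/64 ≈ 22463.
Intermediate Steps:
E(l, u) = 1/(2*l) (E(l, u) = 1/(l + l) = 1/(2*l))
N = 4 (N = -(-2 - 2) = -1*(-4) = 4)
H(R) = -15/8 (H(R) = -(4 - 1/(2*2))/2 = -(4 - 1*¼)/2 = -(4 - ¼)/2 = -½*15/4 = -15/8)
(-148 + H(0*(5 + 3)))² = (-148 - 15/8)² = (-1199/8)² = 1437601/64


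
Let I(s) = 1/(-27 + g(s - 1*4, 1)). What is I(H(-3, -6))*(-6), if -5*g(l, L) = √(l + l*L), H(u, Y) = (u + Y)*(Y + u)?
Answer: 4050/18071 - 30*√154/18071 ≈ 0.20351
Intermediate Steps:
H(u, Y) = (Y + u)² (H(u, Y) = (Y + u)*(Y + u) = (Y + u)²)
g(l, L) = -√(l + L*l)/5 (g(l, L) = -√(l + l*L)/5 = -√(l + L*l)/5)
I(s) = 1/(-27 - √(-8 + 2*s)/5) (I(s) = 1/(-27 - √(1 + 1)*√(s - 1*4)/5) = 1/(-27 - √2*√(s - 4)/5) = 1/(-27 - √2*√(-4 + s)/5) = 1/(-27 - √(-8 + 2*s)/5))
I(H(-3, -6))*(-6) = -5/(135 + √2*√(-4 + (-6 - 3)²))*(-6) = -5/(135 + √2*√(-4 + (-9)²))*(-6) = -5/(135 + √2*√(-4 + 81))*(-6) = -5/(135 + √2*√77)*(-6) = -5/(135 + √154)*(-6) = 30/(135 + √154)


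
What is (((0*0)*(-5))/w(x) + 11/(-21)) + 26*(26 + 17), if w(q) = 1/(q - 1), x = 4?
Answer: 23467/21 ≈ 1117.5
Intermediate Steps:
w(q) = 1/(-1 + q)
(((0*0)*(-5))/w(x) + 11/(-21)) + 26*(26 + 17) = (((0*0)*(-5))/(1/(-1 + 4)) + 11/(-21)) + 26*(26 + 17) = ((0*(-5))/(1/3) + 11*(-1/21)) + 26*43 = (0/(⅓) - 11/21) + 1118 = (0*3 - 11/21) + 1118 = (0 - 11/21) + 1118 = -11/21 + 1118 = 23467/21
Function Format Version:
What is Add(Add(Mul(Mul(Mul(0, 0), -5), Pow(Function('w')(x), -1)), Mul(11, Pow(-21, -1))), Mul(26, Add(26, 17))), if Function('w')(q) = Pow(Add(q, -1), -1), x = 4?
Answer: Rational(23467, 21) ≈ 1117.5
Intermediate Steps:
Function('w')(q) = Pow(Add(-1, q), -1)
Add(Add(Mul(Mul(Mul(0, 0), -5), Pow(Function('w')(x), -1)), Mul(11, Pow(-21, -1))), Mul(26, Add(26, 17))) = Add(Add(Mul(Mul(Mul(0, 0), -5), Pow(Pow(Add(-1, 4), -1), -1)), Mul(11, Pow(-21, -1))), Mul(26, Add(26, 17))) = Add(Add(Mul(Mul(0, -5), Pow(Pow(3, -1), -1)), Mul(11, Rational(-1, 21))), Mul(26, 43)) = Add(Add(Mul(0, Pow(Rational(1, 3), -1)), Rational(-11, 21)), 1118) = Add(Add(Mul(0, 3), Rational(-11, 21)), 1118) = Add(Add(0, Rational(-11, 21)), 1118) = Add(Rational(-11, 21), 1118) = Rational(23467, 21)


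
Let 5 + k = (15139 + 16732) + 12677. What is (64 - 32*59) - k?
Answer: -46367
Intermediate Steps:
k = 44543 (k = -5 + ((15139 + 16732) + 12677) = -5 + (31871 + 12677) = -5 + 44548 = 44543)
(64 - 32*59) - k = (64 - 32*59) - 1*44543 = (64 - 1888) - 44543 = -1824 - 44543 = -46367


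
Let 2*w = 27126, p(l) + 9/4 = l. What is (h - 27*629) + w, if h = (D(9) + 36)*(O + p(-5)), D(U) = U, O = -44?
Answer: -22905/4 ≈ -5726.3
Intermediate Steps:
p(l) = -9/4 + l
w = 13563 (w = (½)*27126 = 13563)
h = -9225/4 (h = (9 + 36)*(-44 + (-9/4 - 5)) = 45*(-44 - 29/4) = 45*(-205/4) = -9225/4 ≈ -2306.3)
(h - 27*629) + w = (-9225/4 - 27*629) + 13563 = (-9225/4 - 16983) + 13563 = -77157/4 + 13563 = -22905/4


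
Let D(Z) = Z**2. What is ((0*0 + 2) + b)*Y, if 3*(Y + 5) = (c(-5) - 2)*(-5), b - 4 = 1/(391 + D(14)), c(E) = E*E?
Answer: -457990/1761 ≈ -260.07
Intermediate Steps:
c(E) = E**2
b = 2349/587 (b = 4 + 1/(391 + 14**2) = 4 + 1/(391 + 196) = 4 + 1/587 = 2349/587 ≈ 4.0017)
Y = -130/3 (Y = -5 + (((-5)**2 - 2)*(-5))/3 = -5 + ((25 - 2)*(-5))/3 = -5 + (23*(-5))/3 = -5 + (1/3)*(-115) = -5 - 115/3 = -130/3 ≈ -43.333)
((0*0 + 2) + b)*Y = ((0*0 + 2) + 2349/587)*(-130/3) = ((0 + 2) + 2349/587)*(-130/3) = (2 + 2349/587)*(-130/3) = (3523/587)*(-130/3) = -457990/1761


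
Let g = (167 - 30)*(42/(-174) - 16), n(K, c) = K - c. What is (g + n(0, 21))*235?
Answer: -15306960/29 ≈ -5.2783e+5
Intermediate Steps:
g = -64527/29 (g = 137*(42*(-1/174) - 16) = 137*(-7/29 - 16) = 137*(-471/29) = -64527/29 ≈ -2225.1)
(g + n(0, 21))*235 = (-64527/29 + (0 - 1*21))*235 = (-64527/29 + (0 - 21))*235 = (-64527/29 - 21)*235 = -65136/29*235 = -15306960/29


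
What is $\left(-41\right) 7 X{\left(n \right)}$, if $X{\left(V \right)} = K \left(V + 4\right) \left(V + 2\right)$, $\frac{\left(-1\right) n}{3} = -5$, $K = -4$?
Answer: $370804$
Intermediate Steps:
$n = 15$ ($n = \left(-3\right) \left(-5\right) = 15$)
$X{\left(V \right)} = - 4 \left(2 + V\right) \left(4 + V\right)$ ($X{\left(V \right)} = - 4 \left(V + 4\right) \left(V + 2\right) = - 4 \left(4 + V\right) \left(2 + V\right) = - 4 \left(2 + V\right) \left(4 + V\right)$)
$\left(-41\right) 7 X{\left(n \right)} = \left(-41\right) 7 \left(-32 - 360 - 4 \cdot 15^{2}\right) = - 287 \left(-32 - 360 - 900\right) = \left(-287\right) \left(-1292\right) = 370804$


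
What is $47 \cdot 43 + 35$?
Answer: $2056$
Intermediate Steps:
$47 \cdot 43 + 35 = 2021 + 35 = 2056$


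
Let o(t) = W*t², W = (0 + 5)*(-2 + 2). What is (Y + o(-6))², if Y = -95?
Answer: 9025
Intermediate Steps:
W = 0 (W = 5*0 = 0)
o(t) = 0 (o(t) = 0*t² = 0)
(Y + o(-6))² = (-95 + 0)² = (-95)² = 9025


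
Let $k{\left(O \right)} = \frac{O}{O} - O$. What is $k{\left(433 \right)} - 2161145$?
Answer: $-2161577$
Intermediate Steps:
$k{\left(O \right)} = 1 - O$
$k{\left(433 \right)} - 2161145 = \left(1 - 433\right) - 2161145 = -432 - 2161145 = -2161577$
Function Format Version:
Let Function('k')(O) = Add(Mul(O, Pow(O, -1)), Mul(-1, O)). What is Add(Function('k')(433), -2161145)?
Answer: -2161577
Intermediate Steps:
Function('k')(O) = Add(1, Mul(-1, O))
Add(Function('k')(433), -2161145) = Add(Add(1, Mul(-1, 433)), -2161145) = Add(Add(1, -433), -2161145) = Add(-432, -2161145) = -2161577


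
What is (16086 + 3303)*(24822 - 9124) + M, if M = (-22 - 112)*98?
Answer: 304355390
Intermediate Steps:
M = -13132 (M = -134*98 = -13132)
(16086 + 3303)*(24822 - 9124) + M = (16086 + 3303)*(24822 - 9124) - 13132 = 19389*15698 - 13132 = 304368522 - 13132 = 304355390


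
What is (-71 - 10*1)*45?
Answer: -3645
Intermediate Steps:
(-71 - 10*1)*45 = (-71 - 10)*45 = -81*45 = -3645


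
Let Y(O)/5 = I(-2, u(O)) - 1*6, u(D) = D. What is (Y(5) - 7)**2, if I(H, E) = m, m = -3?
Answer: 2704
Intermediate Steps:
I(H, E) = -3
Y(O) = -45 (Y(O) = 5*(-3 - 1*6) = 5*(-3 - 6) = 5*(-9) = -45)
(Y(5) - 7)**2 = (-45 - 7)**2 = (-52)**2 = 2704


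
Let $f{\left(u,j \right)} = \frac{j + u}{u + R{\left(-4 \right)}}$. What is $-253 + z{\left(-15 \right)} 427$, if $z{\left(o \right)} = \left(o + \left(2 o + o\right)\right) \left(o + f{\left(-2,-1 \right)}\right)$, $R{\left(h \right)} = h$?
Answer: $371237$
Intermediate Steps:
$f{\left(u,j \right)} = \frac{j + u}{-4 + u}$ ($f{\left(u,j \right)} = \frac{j + u}{u - 4} = \frac{j + u}{-4 + u}$)
$z{\left(o \right)} = 4 o \left(\frac{1}{2} + o\right)$ ($z{\left(o \right)} = \left(o + \left(2 o + o\right)\right) \left(o + \frac{-1 - 2}{-4 - 2}\right) = \left(o + 3 o\right) \left(o + \frac{1}{-6} \left(-3\right)\right) = 4 o \left(o - - \frac{1}{2}\right) = 4 o \left(o + \frac{1}{2}\right) = 4 o \left(\frac{1}{2} + o\right)$)
$-253 + z{\left(-15 \right)} 427 = -253 + 2 \left(-15\right) \left(1 + 2 \left(-15\right)\right) 427 = -253 + 2 \left(-15\right) \left(1 - 30\right) 427 = -253 + 2 \left(-15\right) \left(-29\right) 427 = -253 + 870 \cdot 427 = -253 + 371490 = 371237$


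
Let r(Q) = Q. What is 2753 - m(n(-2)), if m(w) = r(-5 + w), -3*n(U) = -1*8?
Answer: 8266/3 ≈ 2755.3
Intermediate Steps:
n(U) = 8/3 (n(U) = -(-1)*8/3 = -⅓*(-8) = 8/3)
m(w) = -5 + w
2753 - m(n(-2)) = 2753 - (-5 + 8/3) = 2753 - 1*(-7/3) = 2753 + 7/3 = 8266/3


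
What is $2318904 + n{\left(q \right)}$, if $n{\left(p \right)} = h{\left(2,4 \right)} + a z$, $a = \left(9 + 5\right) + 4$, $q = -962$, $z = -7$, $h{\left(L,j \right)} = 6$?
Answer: $2318784$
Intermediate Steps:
$a = 18$ ($a = 14 + 4 = 18$)
$n{\left(p \right)} = -120$ ($n{\left(p \right)} = 6 + 18 \left(-7\right) = 6 - 126 = -120$)
$2318904 + n{\left(q \right)} = 2318904 - 120 = 2318784$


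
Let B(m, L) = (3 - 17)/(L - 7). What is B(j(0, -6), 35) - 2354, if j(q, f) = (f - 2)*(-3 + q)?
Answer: -4709/2 ≈ -2354.5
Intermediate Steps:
j(q, f) = (-3 + q)*(-2 + f) (j(q, f) = (-2 + f)*(-3 + q) = (-3 + q)*(-2 + f))
B(m, L) = -14/(-7 + L)
B(j(0, -6), 35) - 2354 = -14/(-7 + 35) - 2354 = -14/28 - 2354 = -14*1/28 - 2354 = -½ - 2354 = -4709/2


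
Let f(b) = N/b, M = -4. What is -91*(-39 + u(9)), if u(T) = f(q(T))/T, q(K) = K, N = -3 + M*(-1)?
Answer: 287378/81 ≈ 3547.9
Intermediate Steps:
N = 1 (N = -3 - 4*(-1) = -3 + 4 = 1)
f(b) = 1/b
u(T) = T⁻² (u(T) = 1/(T*T) = T⁻²)
-91*(-39 + u(9)) = -91*(-39 + 9⁻²) = -91*(-39 + 1/81) = -91*(-3158/81) = 287378/81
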